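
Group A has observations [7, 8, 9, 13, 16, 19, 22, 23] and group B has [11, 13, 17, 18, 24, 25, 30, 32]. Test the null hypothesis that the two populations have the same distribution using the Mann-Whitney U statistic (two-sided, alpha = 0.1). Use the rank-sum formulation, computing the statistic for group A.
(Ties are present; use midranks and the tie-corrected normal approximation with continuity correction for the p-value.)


Step 1: Combine and sort all 16 observations; assign midranks.
sorted (value, group): (7,X), (8,X), (9,X), (11,Y), (13,X), (13,Y), (16,X), (17,Y), (18,Y), (19,X), (22,X), (23,X), (24,Y), (25,Y), (30,Y), (32,Y)
ranks: 7->1, 8->2, 9->3, 11->4, 13->5.5, 13->5.5, 16->7, 17->8, 18->9, 19->10, 22->11, 23->12, 24->13, 25->14, 30->15, 32->16
Step 2: Rank sum for X: R1 = 1 + 2 + 3 + 5.5 + 7 + 10 + 11 + 12 = 51.5.
Step 3: U_X = R1 - n1(n1+1)/2 = 51.5 - 8*9/2 = 51.5 - 36 = 15.5.
       U_Y = n1*n2 - U_X = 64 - 15.5 = 48.5.
Step 4: Ties are present, so use the tie-corrected normal approximation (with continuity correction) for the p-value.
Step 5: p-value = 0.092652; compare to alpha = 0.1. reject H0.

U_X = 15.5, p = 0.092652, reject H0 at alpha = 0.1.


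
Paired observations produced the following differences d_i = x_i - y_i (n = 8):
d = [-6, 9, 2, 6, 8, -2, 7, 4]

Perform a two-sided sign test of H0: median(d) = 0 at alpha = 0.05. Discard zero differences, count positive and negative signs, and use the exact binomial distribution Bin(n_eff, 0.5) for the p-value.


Step 1: Discard zero differences. Original n = 8; n_eff = number of nonzero differences = 8.
Nonzero differences (with sign): -6, +9, +2, +6, +8, -2, +7, +4
Step 2: Count signs: positive = 6, negative = 2.
Step 3: Under H0: P(positive) = 0.5, so the number of positives S ~ Bin(8, 0.5).
Step 4: Two-sided exact p-value = sum of Bin(8,0.5) probabilities at or below the observed probability = 0.289062.
Step 5: alpha = 0.05. fail to reject H0.

n_eff = 8, pos = 6, neg = 2, p = 0.289062, fail to reject H0.


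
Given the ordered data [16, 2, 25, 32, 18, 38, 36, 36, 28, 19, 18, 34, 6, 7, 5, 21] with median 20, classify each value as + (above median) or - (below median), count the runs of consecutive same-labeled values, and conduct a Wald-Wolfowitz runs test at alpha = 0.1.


Step 1: Compute median = 20; label A = above, B = below.
Labels in order: BBAABAAAABBABBBA  (n_A = 8, n_B = 8)
Step 2: Count runs R = 8.
Step 3: Under H0 (random ordering), E[R] = 2*n_A*n_B/(n_A+n_B) + 1 = 2*8*8/16 + 1 = 9.0000.
        Var[R] = 2*n_A*n_B*(2*n_A*n_B - n_A - n_B) / ((n_A+n_B)^2 * (n_A+n_B-1)) = 14336/3840 = 3.7333.
        SD[R] = 1.9322.
Step 4: Continuity-corrected z = (R + 0.5 - E[R]) / SD[R] = (8 + 0.5 - 9.0000) / 1.9322 = -0.2588.
Step 5: Two-sided p-value via normal approximation = 2*(1 - Phi(|z|)) = 0.795809.
Step 6: alpha = 0.1. fail to reject H0.

R = 8, z = -0.2588, p = 0.795809, fail to reject H0.


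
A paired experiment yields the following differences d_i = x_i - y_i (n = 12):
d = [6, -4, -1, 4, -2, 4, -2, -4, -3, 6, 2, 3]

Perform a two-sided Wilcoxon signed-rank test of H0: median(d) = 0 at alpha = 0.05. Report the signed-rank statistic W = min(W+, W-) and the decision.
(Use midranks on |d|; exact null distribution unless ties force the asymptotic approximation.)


Step 1: Drop any zero differences (none here) and take |d_i|.
|d| = [6, 4, 1, 4, 2, 4, 2, 4, 3, 6, 2, 3]
Step 2: Midrank |d_i| (ties get averaged ranks).
ranks: |6|->11.5, |4|->8.5, |1|->1, |4|->8.5, |2|->3, |4|->8.5, |2|->3, |4|->8.5, |3|->5.5, |6|->11.5, |2|->3, |3|->5.5
Step 3: Attach original signs; sum ranks with positive sign and with negative sign.
W+ = 11.5 + 8.5 + 8.5 + 11.5 + 3 + 5.5 = 48.5
W- = 8.5 + 1 + 3 + 3 + 8.5 + 5.5 = 29.5
(Check: W+ + W- = 78 should equal n(n+1)/2 = 78.)
Step 4: Test statistic W = min(W+, W-) = 29.5.
Step 5: Ties in |d|, so use the tie-corrected normal approximation.
        E[W] = n(n+1)/4 = 12*13/4 = 39.
        Tie groups: |d|=2 (t=3), |d|=3 (t=2), |d|=4 (t=4), |d|=6 (t=2); sum(t^3 - t) = 96.
        Var[W] = n(n+1)(2n+1)/24 - sum(t^3-t)/48 = 3900/24 - 96/48 = 160.5.
        z = (W - E[W]) / sqrt(Var[W]) = (29.5 - 39) / 12.6689 = -0.7499.
        Two-sided p = 2*Phi(z) = 0.453333.
Step 6: alpha = 0.05. fail to reject H0.

W+ = 48.5, W- = 29.5, W = min = 29.5, p = 0.453333, fail to reject H0.


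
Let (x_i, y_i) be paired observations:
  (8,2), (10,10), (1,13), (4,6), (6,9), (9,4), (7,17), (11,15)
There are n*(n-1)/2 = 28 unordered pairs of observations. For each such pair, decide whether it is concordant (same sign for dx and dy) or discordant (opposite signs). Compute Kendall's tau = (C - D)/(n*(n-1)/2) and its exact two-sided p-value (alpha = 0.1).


Step 1: Enumerate the 28 unordered pairs (i,j) with i<j and classify each by sign(x_j-x_i) * sign(y_j-y_i).
  (1,2):dx=+2,dy=+8->C; (1,3):dx=-7,dy=+11->D; (1,4):dx=-4,dy=+4->D; (1,5):dx=-2,dy=+7->D
  (1,6):dx=+1,dy=+2->C; (1,7):dx=-1,dy=+15->D; (1,8):dx=+3,dy=+13->C; (2,3):dx=-9,dy=+3->D
  (2,4):dx=-6,dy=-4->C; (2,5):dx=-4,dy=-1->C; (2,6):dx=-1,dy=-6->C; (2,7):dx=-3,dy=+7->D
  (2,8):dx=+1,dy=+5->C; (3,4):dx=+3,dy=-7->D; (3,5):dx=+5,dy=-4->D; (3,6):dx=+8,dy=-9->D
  (3,7):dx=+6,dy=+4->C; (3,8):dx=+10,dy=+2->C; (4,5):dx=+2,dy=+3->C; (4,6):dx=+5,dy=-2->D
  (4,7):dx=+3,dy=+11->C; (4,8):dx=+7,dy=+9->C; (5,6):dx=+3,dy=-5->D; (5,7):dx=+1,dy=+8->C
  (5,8):dx=+5,dy=+6->C; (6,7):dx=-2,dy=+13->D; (6,8):dx=+2,dy=+11->C; (7,8):dx=+4,dy=-2->D
Step 2: C = 15, D = 13, total pairs = 28.
Step 3: tau = (C - D)/(n(n-1)/2) = (15 - 13)/28 = 0.071429.
Step 4: Exact two-sided p-value (enumerate n! = 40320 permutations of y under H0): p = 0.904861.
Step 5: alpha = 0.1. fail to reject H0.

tau_b = 0.0714 (C=15, D=13), p = 0.904861, fail to reject H0.


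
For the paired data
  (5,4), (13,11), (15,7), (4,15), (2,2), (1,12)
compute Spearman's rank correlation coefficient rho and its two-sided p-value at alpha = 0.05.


Step 1: Rank x and y separately (midranks; no ties here).
rank(x): 5->4, 13->5, 15->6, 4->3, 2->2, 1->1
rank(y): 4->2, 11->4, 7->3, 15->6, 2->1, 12->5
Step 2: d_i = R_x(i) - R_y(i); compute d_i^2.
  (4-2)^2=4, (5-4)^2=1, (6-3)^2=9, (3-6)^2=9, (2-1)^2=1, (1-5)^2=16
sum(d^2) = 40.
Step 3: rho = 1 - 6*40 / (6*(6^2 - 1)) = 1 - 240/210 = -0.142857.
Step 4: Under H0, t = rho * sqrt((n-2)/(1-rho^2)) = -0.2887 ~ t(4).
Step 5: Two-sided p-value from the t-distribution with 4 df = 0.787172.
Step 6: alpha = 0.05. fail to reject H0.

rho = -0.1429, p = 0.787172, fail to reject H0 at alpha = 0.05.


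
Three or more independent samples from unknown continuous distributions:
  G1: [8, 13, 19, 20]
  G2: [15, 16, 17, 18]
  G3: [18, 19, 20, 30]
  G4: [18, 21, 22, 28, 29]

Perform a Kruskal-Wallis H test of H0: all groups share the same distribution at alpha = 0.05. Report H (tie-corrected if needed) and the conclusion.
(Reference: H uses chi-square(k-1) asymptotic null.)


Step 1: Combine all N = 17 observations and assign midranks.
sorted (value, group, rank): (8,G1,1), (13,G1,2), (15,G2,3), (16,G2,4), (17,G2,5), (18,G2,7), (18,G3,7), (18,G4,7), (19,G1,9.5), (19,G3,9.5), (20,G1,11.5), (20,G3,11.5), (21,G4,13), (22,G4,14), (28,G4,15), (29,G4,16), (30,G3,17)
Step 2: Sum ranks within each group.
R_1 = 24 (n_1 = 4)
R_2 = 19 (n_2 = 4)
R_3 = 45 (n_3 = 4)
R_4 = 65 (n_4 = 5)
Step 3: H = 12/(N(N+1)) * sum(R_i^2/n_i) - 3(N+1)
     = 12/(17*18) * (24^2/4 + 19^2/4 + 45^2/4 + 65^2/5) - 3*18
     = 0.039216 * 1585.5 - 54
     = 8.176471.
Step 4: Ties present; correction factor C = 1 - 36/(17^3 - 17) = 0.992647. Corrected H = 8.176471 / 0.992647 = 8.237037.
Step 5: Under H0, H ~ chi^2(3); p-value = 0.041359.
Step 6: alpha = 0.05. reject H0.

H = 8.2370, df = 3, p = 0.041359, reject H0.


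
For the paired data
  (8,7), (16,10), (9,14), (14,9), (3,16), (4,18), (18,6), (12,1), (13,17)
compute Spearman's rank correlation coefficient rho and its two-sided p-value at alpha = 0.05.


Step 1: Rank x and y separately (midranks; no ties here).
rank(x): 8->3, 16->8, 9->4, 14->7, 3->1, 4->2, 18->9, 12->5, 13->6
rank(y): 7->3, 10->5, 14->6, 9->4, 16->7, 18->9, 6->2, 1->1, 17->8
Step 2: d_i = R_x(i) - R_y(i); compute d_i^2.
  (3-3)^2=0, (8-5)^2=9, (4-6)^2=4, (7-4)^2=9, (1-7)^2=36, (2-9)^2=49, (9-2)^2=49, (5-1)^2=16, (6-8)^2=4
sum(d^2) = 176.
Step 3: rho = 1 - 6*176 / (9*(9^2 - 1)) = 1 - 1056/720 = -0.466667.
Step 4: Under H0, t = rho * sqrt((n-2)/(1-rho^2)) = -1.3960 ~ t(7).
Step 5: Two-sided p-value from the t-distribution with 7 df = 0.205386.
Step 6: alpha = 0.05. fail to reject H0.

rho = -0.4667, p = 0.205386, fail to reject H0 at alpha = 0.05.


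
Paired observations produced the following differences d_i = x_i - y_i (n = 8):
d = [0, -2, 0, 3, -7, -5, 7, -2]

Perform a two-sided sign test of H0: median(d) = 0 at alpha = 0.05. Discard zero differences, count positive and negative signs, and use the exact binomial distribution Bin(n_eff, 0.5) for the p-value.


Step 1: Discard zero differences. Original n = 8; n_eff = number of nonzero differences = 6.
Nonzero differences (with sign): -2, +3, -7, -5, +7, -2
Step 2: Count signs: positive = 2, negative = 4.
Step 3: Under H0: P(positive) = 0.5, so the number of positives S ~ Bin(6, 0.5).
Step 4: Two-sided exact p-value = sum of Bin(6,0.5) probabilities at or below the observed probability = 0.687500.
Step 5: alpha = 0.05. fail to reject H0.

n_eff = 6, pos = 2, neg = 4, p = 0.687500, fail to reject H0.


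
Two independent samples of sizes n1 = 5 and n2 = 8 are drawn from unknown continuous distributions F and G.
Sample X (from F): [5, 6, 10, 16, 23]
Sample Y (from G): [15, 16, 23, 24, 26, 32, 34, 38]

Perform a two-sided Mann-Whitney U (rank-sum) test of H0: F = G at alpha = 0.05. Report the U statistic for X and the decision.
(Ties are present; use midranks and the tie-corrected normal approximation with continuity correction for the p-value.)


Step 1: Combine and sort all 13 observations; assign midranks.
sorted (value, group): (5,X), (6,X), (10,X), (15,Y), (16,X), (16,Y), (23,X), (23,Y), (24,Y), (26,Y), (32,Y), (34,Y), (38,Y)
ranks: 5->1, 6->2, 10->3, 15->4, 16->5.5, 16->5.5, 23->7.5, 23->7.5, 24->9, 26->10, 32->11, 34->12, 38->13
Step 2: Rank sum for X: R1 = 1 + 2 + 3 + 5.5 + 7.5 = 19.
Step 3: U_X = R1 - n1(n1+1)/2 = 19 - 5*6/2 = 19 - 15 = 4.
       U_Y = n1*n2 - U_X = 40 - 4 = 36.
Step 4: Ties are present, so use the tie-corrected normal approximation (with continuity correction) for the p-value.
Step 5: p-value = 0.022892; compare to alpha = 0.05. reject H0.

U_X = 4, p = 0.022892, reject H0 at alpha = 0.05.


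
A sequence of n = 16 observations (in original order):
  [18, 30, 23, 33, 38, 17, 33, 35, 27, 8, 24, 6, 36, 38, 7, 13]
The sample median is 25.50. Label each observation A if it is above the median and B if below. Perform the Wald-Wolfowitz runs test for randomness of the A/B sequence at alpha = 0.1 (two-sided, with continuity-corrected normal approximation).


Step 1: Compute median = 25.50; label A = above, B = below.
Labels in order: BABAABAAABBBAABB  (n_A = 8, n_B = 8)
Step 2: Count runs R = 9.
Step 3: Under H0 (random ordering), E[R] = 2*n_A*n_B/(n_A+n_B) + 1 = 2*8*8/16 + 1 = 9.0000.
        Var[R] = 2*n_A*n_B*(2*n_A*n_B - n_A - n_B) / ((n_A+n_B)^2 * (n_A+n_B-1)) = 14336/3840 = 3.7333.
        SD[R] = 1.9322.
Step 4: R = E[R], so z = 0 with no continuity correction.
Step 5: Two-sided p-value via normal approximation = 2*(1 - Phi(|z|)) = 1.000000.
Step 6: alpha = 0.1. fail to reject H0.

R = 9, z = 0.0000, p = 1.000000, fail to reject H0.


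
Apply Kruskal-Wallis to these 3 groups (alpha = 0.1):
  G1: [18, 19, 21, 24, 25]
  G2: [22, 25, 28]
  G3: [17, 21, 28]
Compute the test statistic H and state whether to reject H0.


Step 1: Combine all N = 11 observations and assign midranks.
sorted (value, group, rank): (17,G3,1), (18,G1,2), (19,G1,3), (21,G1,4.5), (21,G3,4.5), (22,G2,6), (24,G1,7), (25,G1,8.5), (25,G2,8.5), (28,G2,10.5), (28,G3,10.5)
Step 2: Sum ranks within each group.
R_1 = 25 (n_1 = 5)
R_2 = 25 (n_2 = 3)
R_3 = 16 (n_3 = 3)
Step 3: H = 12/(N(N+1)) * sum(R_i^2/n_i) - 3(N+1)
     = 12/(11*12) * (25^2/5 + 25^2/3 + 16^2/3) - 3*12
     = 0.090909 * 418.667 - 36
     = 2.060606.
Step 4: Ties present; correction factor C = 1 - 18/(11^3 - 11) = 0.986364. Corrected H = 2.060606 / 0.986364 = 2.089094.
Step 5: Under H0, H ~ chi^2(2); p-value = 0.351851.
Step 6: alpha = 0.1. fail to reject H0.

H = 2.0891, df = 2, p = 0.351851, fail to reject H0.


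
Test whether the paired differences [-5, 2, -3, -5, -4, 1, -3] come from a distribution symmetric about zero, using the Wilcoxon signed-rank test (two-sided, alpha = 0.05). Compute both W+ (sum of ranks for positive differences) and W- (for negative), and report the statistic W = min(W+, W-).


Step 1: Drop any zero differences (none here) and take |d_i|.
|d| = [5, 2, 3, 5, 4, 1, 3]
Step 2: Midrank |d_i| (ties get averaged ranks).
ranks: |5|->6.5, |2|->2, |3|->3.5, |5|->6.5, |4|->5, |1|->1, |3|->3.5
Step 3: Attach original signs; sum ranks with positive sign and with negative sign.
W+ = 2 + 1 = 3
W- = 6.5 + 3.5 + 6.5 + 5 + 3.5 = 25
(Check: W+ + W- = 28 should equal n(n+1)/2 = 28.)
Step 4: Test statistic W = min(W+, W-) = 3.
Step 5: Ties in |d|, so use the tie-corrected normal approximation.
        E[W] = n(n+1)/4 = 7*8/4 = 14.
        Tie groups: |d|=3 (t=2), |d|=5 (t=2); sum(t^3 - t) = 12.
        Var[W] = n(n+1)(2n+1)/24 - sum(t^3-t)/48 = 840/24 - 12/48 = 34.75.
        z = (W - E[W]) / sqrt(Var[W]) = (3 - 14) / 5.8949 = -1.8660.
        Two-sided p = 2*Phi(z) = 0.062039.
Step 6: alpha = 0.05. fail to reject H0.

W+ = 3, W- = 25, W = min = 3, p = 0.062039, fail to reject H0.


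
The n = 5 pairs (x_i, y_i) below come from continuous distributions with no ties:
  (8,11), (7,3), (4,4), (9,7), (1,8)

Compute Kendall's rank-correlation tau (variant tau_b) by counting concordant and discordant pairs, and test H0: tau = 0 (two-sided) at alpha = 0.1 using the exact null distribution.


Step 1: Enumerate the 10 unordered pairs (i,j) with i<j and classify each by sign(x_j-x_i) * sign(y_j-y_i).
  (1,2):dx=-1,dy=-8->C; (1,3):dx=-4,dy=-7->C; (1,4):dx=+1,dy=-4->D; (1,5):dx=-7,dy=-3->C
  (2,3):dx=-3,dy=+1->D; (2,4):dx=+2,dy=+4->C; (2,5):dx=-6,dy=+5->D; (3,4):dx=+5,dy=+3->C
  (3,5):dx=-3,dy=+4->D; (4,5):dx=-8,dy=+1->D
Step 2: C = 5, D = 5, total pairs = 10.
Step 3: tau = (C - D)/(n(n-1)/2) = (5 - 5)/10 = 0.000000.
Step 4: Exact two-sided p-value (enumerate n! = 120 permutations of y under H0): p = 1.000000.
Step 5: alpha = 0.1. fail to reject H0.

tau_b = 0.0000 (C=5, D=5), p = 1.000000, fail to reject H0.


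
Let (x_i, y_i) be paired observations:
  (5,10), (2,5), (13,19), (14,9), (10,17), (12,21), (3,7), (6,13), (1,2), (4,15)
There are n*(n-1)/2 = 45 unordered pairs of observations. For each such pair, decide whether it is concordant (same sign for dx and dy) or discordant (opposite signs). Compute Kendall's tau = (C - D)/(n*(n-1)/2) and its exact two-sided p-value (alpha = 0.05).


Step 1: Enumerate the 45 unordered pairs (i,j) with i<j and classify each by sign(x_j-x_i) * sign(y_j-y_i).
  (1,2):dx=-3,dy=-5->C; (1,3):dx=+8,dy=+9->C; (1,4):dx=+9,dy=-1->D; (1,5):dx=+5,dy=+7->C
  (1,6):dx=+7,dy=+11->C; (1,7):dx=-2,dy=-3->C; (1,8):dx=+1,dy=+3->C; (1,9):dx=-4,dy=-8->C
  (1,10):dx=-1,dy=+5->D; (2,3):dx=+11,dy=+14->C; (2,4):dx=+12,dy=+4->C; (2,5):dx=+8,dy=+12->C
  (2,6):dx=+10,dy=+16->C; (2,7):dx=+1,dy=+2->C; (2,8):dx=+4,dy=+8->C; (2,9):dx=-1,dy=-3->C
  (2,10):dx=+2,dy=+10->C; (3,4):dx=+1,dy=-10->D; (3,5):dx=-3,dy=-2->C; (3,6):dx=-1,dy=+2->D
  (3,7):dx=-10,dy=-12->C; (3,8):dx=-7,dy=-6->C; (3,9):dx=-12,dy=-17->C; (3,10):dx=-9,dy=-4->C
  (4,5):dx=-4,dy=+8->D; (4,6):dx=-2,dy=+12->D; (4,7):dx=-11,dy=-2->C; (4,8):dx=-8,dy=+4->D
  (4,9):dx=-13,dy=-7->C; (4,10):dx=-10,dy=+6->D; (5,6):dx=+2,dy=+4->C; (5,7):dx=-7,dy=-10->C
  (5,8):dx=-4,dy=-4->C; (5,9):dx=-9,dy=-15->C; (5,10):dx=-6,dy=-2->C; (6,7):dx=-9,dy=-14->C
  (6,8):dx=-6,dy=-8->C; (6,9):dx=-11,dy=-19->C; (6,10):dx=-8,dy=-6->C; (7,8):dx=+3,dy=+6->C
  (7,9):dx=-2,dy=-5->C; (7,10):dx=+1,dy=+8->C; (8,9):dx=-5,dy=-11->C; (8,10):dx=-2,dy=+2->D
  (9,10):dx=+3,dy=+13->C
Step 2: C = 36, D = 9, total pairs = 45.
Step 3: tau = (C - D)/(n(n-1)/2) = (36 - 9)/45 = 0.600000.
Step 4: Exact two-sided p-value (enumerate n! = 3628800 permutations of y under H0): p = 0.016666.
Step 5: alpha = 0.05. reject H0.

tau_b = 0.6000 (C=36, D=9), p = 0.016666, reject H0.


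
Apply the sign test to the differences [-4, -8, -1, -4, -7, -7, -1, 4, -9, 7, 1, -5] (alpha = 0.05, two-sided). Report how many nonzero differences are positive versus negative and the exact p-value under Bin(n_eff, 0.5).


Step 1: Discard zero differences. Original n = 12; n_eff = number of nonzero differences = 12.
Nonzero differences (with sign): -4, -8, -1, -4, -7, -7, -1, +4, -9, +7, +1, -5
Step 2: Count signs: positive = 3, negative = 9.
Step 3: Under H0: P(positive) = 0.5, so the number of positives S ~ Bin(12, 0.5).
Step 4: Two-sided exact p-value = sum of Bin(12,0.5) probabilities at or below the observed probability = 0.145996.
Step 5: alpha = 0.05. fail to reject H0.

n_eff = 12, pos = 3, neg = 9, p = 0.145996, fail to reject H0.


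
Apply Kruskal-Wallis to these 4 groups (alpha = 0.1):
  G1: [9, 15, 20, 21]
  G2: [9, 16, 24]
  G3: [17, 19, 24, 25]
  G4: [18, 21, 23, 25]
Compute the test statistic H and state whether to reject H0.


Step 1: Combine all N = 15 observations and assign midranks.
sorted (value, group, rank): (9,G1,1.5), (9,G2,1.5), (15,G1,3), (16,G2,4), (17,G3,5), (18,G4,6), (19,G3,7), (20,G1,8), (21,G1,9.5), (21,G4,9.5), (23,G4,11), (24,G2,12.5), (24,G3,12.5), (25,G3,14.5), (25,G4,14.5)
Step 2: Sum ranks within each group.
R_1 = 22 (n_1 = 4)
R_2 = 18 (n_2 = 3)
R_3 = 39 (n_3 = 4)
R_4 = 41 (n_4 = 4)
Step 3: H = 12/(N(N+1)) * sum(R_i^2/n_i) - 3(N+1)
     = 12/(15*16) * (22^2/4 + 18^2/3 + 39^2/4 + 41^2/4) - 3*16
     = 0.050000 * 1029.5 - 48
     = 3.475000.
Step 4: Ties present; correction factor C = 1 - 24/(15^3 - 15) = 0.992857. Corrected H = 3.475000 / 0.992857 = 3.500000.
Step 5: Under H0, H ~ chi^2(3); p-value = 0.320762.
Step 6: alpha = 0.1. fail to reject H0.

H = 3.5000, df = 3, p = 0.320762, fail to reject H0.


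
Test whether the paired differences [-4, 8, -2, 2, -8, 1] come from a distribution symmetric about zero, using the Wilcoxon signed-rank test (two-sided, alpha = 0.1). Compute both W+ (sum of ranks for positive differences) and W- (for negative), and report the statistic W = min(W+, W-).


Step 1: Drop any zero differences (none here) and take |d_i|.
|d| = [4, 8, 2, 2, 8, 1]
Step 2: Midrank |d_i| (ties get averaged ranks).
ranks: |4|->4, |8|->5.5, |2|->2.5, |2|->2.5, |8|->5.5, |1|->1
Step 3: Attach original signs; sum ranks with positive sign and with negative sign.
W+ = 5.5 + 2.5 + 1 = 9
W- = 4 + 2.5 + 5.5 = 12
(Check: W+ + W- = 21 should equal n(n+1)/2 = 21.)
Step 4: Test statistic W = min(W+, W-) = 9.
Step 5: Ties in |d|, so use the tie-corrected normal approximation.
        E[W] = n(n+1)/4 = 6*7/4 = 10.5.
        Tie groups: |d|=2 (t=2), |d|=8 (t=2); sum(t^3 - t) = 12.
        Var[W] = n(n+1)(2n+1)/24 - sum(t^3-t)/48 = 546/24 - 12/48 = 22.5.
        z = (W - E[W]) / sqrt(Var[W]) = (9 - 10.5) / 4.7434 = -0.3162.
        Two-sided p = 2*Phi(z) = 0.751830.
Step 6: alpha = 0.1. fail to reject H0.

W+ = 9, W- = 12, W = min = 9, p = 0.751830, fail to reject H0.


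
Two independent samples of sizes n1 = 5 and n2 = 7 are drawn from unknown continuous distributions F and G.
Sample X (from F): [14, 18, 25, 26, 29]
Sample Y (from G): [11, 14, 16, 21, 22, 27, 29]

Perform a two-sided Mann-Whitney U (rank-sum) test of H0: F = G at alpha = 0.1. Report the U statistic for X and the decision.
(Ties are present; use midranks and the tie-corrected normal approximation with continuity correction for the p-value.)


Step 1: Combine and sort all 12 observations; assign midranks.
sorted (value, group): (11,Y), (14,X), (14,Y), (16,Y), (18,X), (21,Y), (22,Y), (25,X), (26,X), (27,Y), (29,X), (29,Y)
ranks: 11->1, 14->2.5, 14->2.5, 16->4, 18->5, 21->6, 22->7, 25->8, 26->9, 27->10, 29->11.5, 29->11.5
Step 2: Rank sum for X: R1 = 2.5 + 5 + 8 + 9 + 11.5 = 36.
Step 3: U_X = R1 - n1(n1+1)/2 = 36 - 5*6/2 = 36 - 15 = 21.
       U_Y = n1*n2 - U_X = 35 - 21 = 14.
Step 4: Ties are present, so use the tie-corrected normal approximation (with continuity correction) for the p-value.
Step 5: p-value = 0.624905; compare to alpha = 0.1. fail to reject H0.

U_X = 21, p = 0.624905, fail to reject H0 at alpha = 0.1.


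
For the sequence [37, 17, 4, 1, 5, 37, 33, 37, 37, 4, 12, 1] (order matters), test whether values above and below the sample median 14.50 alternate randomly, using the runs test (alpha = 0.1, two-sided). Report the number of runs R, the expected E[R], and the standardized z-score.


Step 1: Compute median = 14.50; label A = above, B = below.
Labels in order: AABBBAAAABBB  (n_A = 6, n_B = 6)
Step 2: Count runs R = 4.
Step 3: Under H0 (random ordering), E[R] = 2*n_A*n_B/(n_A+n_B) + 1 = 2*6*6/12 + 1 = 7.0000.
        Var[R] = 2*n_A*n_B*(2*n_A*n_B - n_A - n_B) / ((n_A+n_B)^2 * (n_A+n_B-1)) = 4320/1584 = 2.7273.
        SD[R] = 1.6514.
Step 4: Continuity-corrected z = (R + 0.5 - E[R]) / SD[R] = (4 + 0.5 - 7.0000) / 1.6514 = -1.5138.
Step 5: Two-sided p-value via normal approximation = 2*(1 - Phi(|z|)) = 0.130070.
Step 6: alpha = 0.1. fail to reject H0.

R = 4, z = -1.5138, p = 0.130070, fail to reject H0.


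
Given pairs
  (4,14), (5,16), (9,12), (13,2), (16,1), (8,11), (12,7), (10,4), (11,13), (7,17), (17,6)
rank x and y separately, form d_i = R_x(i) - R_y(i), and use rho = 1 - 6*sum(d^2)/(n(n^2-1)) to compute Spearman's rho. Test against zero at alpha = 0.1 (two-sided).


Step 1: Rank x and y separately (midranks; no ties here).
rank(x): 4->1, 5->2, 9->5, 13->9, 16->10, 8->4, 12->8, 10->6, 11->7, 7->3, 17->11
rank(y): 14->9, 16->10, 12->7, 2->2, 1->1, 11->6, 7->5, 4->3, 13->8, 17->11, 6->4
Step 2: d_i = R_x(i) - R_y(i); compute d_i^2.
  (1-9)^2=64, (2-10)^2=64, (5-7)^2=4, (9-2)^2=49, (10-1)^2=81, (4-6)^2=4, (8-5)^2=9, (6-3)^2=9, (7-8)^2=1, (3-11)^2=64, (11-4)^2=49
sum(d^2) = 398.
Step 3: rho = 1 - 6*398 / (11*(11^2 - 1)) = 1 - 2388/1320 = -0.809091.
Step 4: Under H0, t = rho * sqrt((n-2)/(1-rho^2)) = -4.1302 ~ t(9).
Step 5: Two-sided p-value from the t-distribution with 9 df = 0.002559.
Step 6: alpha = 0.1. reject H0.

rho = -0.8091, p = 0.002559, reject H0 at alpha = 0.1.


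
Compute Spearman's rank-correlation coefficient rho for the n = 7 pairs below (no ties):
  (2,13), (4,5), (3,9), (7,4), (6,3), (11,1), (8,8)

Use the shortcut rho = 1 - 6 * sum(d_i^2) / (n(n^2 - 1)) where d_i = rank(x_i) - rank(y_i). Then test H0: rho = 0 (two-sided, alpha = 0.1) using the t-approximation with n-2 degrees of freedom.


Step 1: Rank x and y separately (midranks; no ties here).
rank(x): 2->1, 4->3, 3->2, 7->5, 6->4, 11->7, 8->6
rank(y): 13->7, 5->4, 9->6, 4->3, 3->2, 1->1, 8->5
Step 2: d_i = R_x(i) - R_y(i); compute d_i^2.
  (1-7)^2=36, (3-4)^2=1, (2-6)^2=16, (5-3)^2=4, (4-2)^2=4, (7-1)^2=36, (6-5)^2=1
sum(d^2) = 98.
Step 3: rho = 1 - 6*98 / (7*(7^2 - 1)) = 1 - 588/336 = -0.750000.
Step 4: Under H0, t = rho * sqrt((n-2)/(1-rho^2)) = -2.5355 ~ t(5).
Step 5: Two-sided p-value from the t-distribution with 5 df = 0.052181.
Step 6: alpha = 0.1. reject H0.

rho = -0.7500, p = 0.052181, reject H0 at alpha = 0.1.


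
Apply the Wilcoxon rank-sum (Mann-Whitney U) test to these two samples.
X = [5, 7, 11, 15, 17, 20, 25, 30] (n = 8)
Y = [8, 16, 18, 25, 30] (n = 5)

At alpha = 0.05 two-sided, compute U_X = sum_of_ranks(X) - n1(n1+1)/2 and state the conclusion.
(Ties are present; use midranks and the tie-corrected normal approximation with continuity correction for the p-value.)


Step 1: Combine and sort all 13 observations; assign midranks.
sorted (value, group): (5,X), (7,X), (8,Y), (11,X), (15,X), (16,Y), (17,X), (18,Y), (20,X), (25,X), (25,Y), (30,X), (30,Y)
ranks: 5->1, 7->2, 8->3, 11->4, 15->5, 16->6, 17->7, 18->8, 20->9, 25->10.5, 25->10.5, 30->12.5, 30->12.5
Step 2: Rank sum for X: R1 = 1 + 2 + 4 + 5 + 7 + 9 + 10.5 + 12.5 = 51.
Step 3: U_X = R1 - n1(n1+1)/2 = 51 - 8*9/2 = 51 - 36 = 15.
       U_Y = n1*n2 - U_X = 40 - 15 = 25.
Step 4: Ties are present, so use the tie-corrected normal approximation (with continuity correction) for the p-value.
Step 5: p-value = 0.508901; compare to alpha = 0.05. fail to reject H0.

U_X = 15, p = 0.508901, fail to reject H0 at alpha = 0.05.


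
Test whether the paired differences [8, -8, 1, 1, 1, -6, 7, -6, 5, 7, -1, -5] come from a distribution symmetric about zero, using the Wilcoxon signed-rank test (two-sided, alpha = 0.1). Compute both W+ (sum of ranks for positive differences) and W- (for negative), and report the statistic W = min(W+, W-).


Step 1: Drop any zero differences (none here) and take |d_i|.
|d| = [8, 8, 1, 1, 1, 6, 7, 6, 5, 7, 1, 5]
Step 2: Midrank |d_i| (ties get averaged ranks).
ranks: |8|->11.5, |8|->11.5, |1|->2.5, |1|->2.5, |1|->2.5, |6|->7.5, |7|->9.5, |6|->7.5, |5|->5.5, |7|->9.5, |1|->2.5, |5|->5.5
Step 3: Attach original signs; sum ranks with positive sign and with negative sign.
W+ = 11.5 + 2.5 + 2.5 + 2.5 + 9.5 + 5.5 + 9.5 = 43.5
W- = 11.5 + 7.5 + 7.5 + 2.5 + 5.5 = 34.5
(Check: W+ + W- = 78 should equal n(n+1)/2 = 78.)
Step 4: Test statistic W = min(W+, W-) = 34.5.
Step 5: Ties in |d|, so use the tie-corrected normal approximation.
        E[W] = n(n+1)/4 = 12*13/4 = 39.
        Tie groups: |d|=1 (t=4), |d|=5 (t=2), |d|=6 (t=2), |d|=7 (t=2), |d|=8 (t=2); sum(t^3 - t) = 84.
        Var[W] = n(n+1)(2n+1)/24 - sum(t^3-t)/48 = 3900/24 - 84/48 = 160.75.
        z = (W - E[W]) / sqrt(Var[W]) = (34.5 - 39) / 12.6787 = -0.3549.
        Two-sided p = 2*Phi(z) = 0.722646.
Step 6: alpha = 0.1. fail to reject H0.

W+ = 43.5, W- = 34.5, W = min = 34.5, p = 0.722646, fail to reject H0.


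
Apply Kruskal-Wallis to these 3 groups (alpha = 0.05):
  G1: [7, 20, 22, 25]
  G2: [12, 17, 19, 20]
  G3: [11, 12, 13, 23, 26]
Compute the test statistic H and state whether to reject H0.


Step 1: Combine all N = 13 observations and assign midranks.
sorted (value, group, rank): (7,G1,1), (11,G3,2), (12,G2,3.5), (12,G3,3.5), (13,G3,5), (17,G2,6), (19,G2,7), (20,G1,8.5), (20,G2,8.5), (22,G1,10), (23,G3,11), (25,G1,12), (26,G3,13)
Step 2: Sum ranks within each group.
R_1 = 31.5 (n_1 = 4)
R_2 = 25 (n_2 = 4)
R_3 = 34.5 (n_3 = 5)
Step 3: H = 12/(N(N+1)) * sum(R_i^2/n_i) - 3(N+1)
     = 12/(13*14) * (31.5^2/4 + 25^2/4 + 34.5^2/5) - 3*14
     = 0.065934 * 642.362 - 42
     = 0.353571.
Step 4: Ties present; correction factor C = 1 - 12/(13^3 - 13) = 0.994505. Corrected H = 0.353571 / 0.994505 = 0.355525.
Step 5: Under H0, H ~ chi^2(2); p-value = 0.837141.
Step 6: alpha = 0.05. fail to reject H0.

H = 0.3555, df = 2, p = 0.837141, fail to reject H0.


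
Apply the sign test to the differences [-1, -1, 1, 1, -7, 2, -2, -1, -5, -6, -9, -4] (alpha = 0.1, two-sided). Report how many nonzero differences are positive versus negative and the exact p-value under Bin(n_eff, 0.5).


Step 1: Discard zero differences. Original n = 12; n_eff = number of nonzero differences = 12.
Nonzero differences (with sign): -1, -1, +1, +1, -7, +2, -2, -1, -5, -6, -9, -4
Step 2: Count signs: positive = 3, negative = 9.
Step 3: Under H0: P(positive) = 0.5, so the number of positives S ~ Bin(12, 0.5).
Step 4: Two-sided exact p-value = sum of Bin(12,0.5) probabilities at or below the observed probability = 0.145996.
Step 5: alpha = 0.1. fail to reject H0.

n_eff = 12, pos = 3, neg = 9, p = 0.145996, fail to reject H0.


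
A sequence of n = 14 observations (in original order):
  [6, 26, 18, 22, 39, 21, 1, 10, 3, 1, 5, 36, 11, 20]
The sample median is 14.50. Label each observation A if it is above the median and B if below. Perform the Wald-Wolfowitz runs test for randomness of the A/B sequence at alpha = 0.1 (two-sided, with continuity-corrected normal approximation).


Step 1: Compute median = 14.50; label A = above, B = below.
Labels in order: BAAAAABBBBBABA  (n_A = 7, n_B = 7)
Step 2: Count runs R = 6.
Step 3: Under H0 (random ordering), E[R] = 2*n_A*n_B/(n_A+n_B) + 1 = 2*7*7/14 + 1 = 8.0000.
        Var[R] = 2*n_A*n_B*(2*n_A*n_B - n_A - n_B) / ((n_A+n_B)^2 * (n_A+n_B-1)) = 8232/2548 = 3.2308.
        SD[R] = 1.7974.
Step 4: Continuity-corrected z = (R + 0.5 - E[R]) / SD[R] = (6 + 0.5 - 8.0000) / 1.7974 = -0.8345.
Step 5: Two-sided p-value via normal approximation = 2*(1 - Phi(|z|)) = 0.403986.
Step 6: alpha = 0.1. fail to reject H0.

R = 6, z = -0.8345, p = 0.403986, fail to reject H0.


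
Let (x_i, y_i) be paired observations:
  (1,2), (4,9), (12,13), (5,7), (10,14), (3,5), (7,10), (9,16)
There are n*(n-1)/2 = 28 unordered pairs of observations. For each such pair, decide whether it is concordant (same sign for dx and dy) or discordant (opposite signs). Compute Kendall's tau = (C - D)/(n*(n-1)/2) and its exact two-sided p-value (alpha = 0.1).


Step 1: Enumerate the 28 unordered pairs (i,j) with i<j and classify each by sign(x_j-x_i) * sign(y_j-y_i).
  (1,2):dx=+3,dy=+7->C; (1,3):dx=+11,dy=+11->C; (1,4):dx=+4,dy=+5->C; (1,5):dx=+9,dy=+12->C
  (1,6):dx=+2,dy=+3->C; (1,7):dx=+6,dy=+8->C; (1,8):dx=+8,dy=+14->C; (2,3):dx=+8,dy=+4->C
  (2,4):dx=+1,dy=-2->D; (2,5):dx=+6,dy=+5->C; (2,6):dx=-1,dy=-4->C; (2,7):dx=+3,dy=+1->C
  (2,8):dx=+5,dy=+7->C; (3,4):dx=-7,dy=-6->C; (3,5):dx=-2,dy=+1->D; (3,6):dx=-9,dy=-8->C
  (3,7):dx=-5,dy=-3->C; (3,8):dx=-3,dy=+3->D; (4,5):dx=+5,dy=+7->C; (4,6):dx=-2,dy=-2->C
  (4,7):dx=+2,dy=+3->C; (4,8):dx=+4,dy=+9->C; (5,6):dx=-7,dy=-9->C; (5,7):dx=-3,dy=-4->C
  (5,8):dx=-1,dy=+2->D; (6,7):dx=+4,dy=+5->C; (6,8):dx=+6,dy=+11->C; (7,8):dx=+2,dy=+6->C
Step 2: C = 24, D = 4, total pairs = 28.
Step 3: tau = (C - D)/(n(n-1)/2) = (24 - 4)/28 = 0.714286.
Step 4: Exact two-sided p-value (enumerate n! = 40320 permutations of y under H0): p = 0.014137.
Step 5: alpha = 0.1. reject H0.

tau_b = 0.7143 (C=24, D=4), p = 0.014137, reject H0.


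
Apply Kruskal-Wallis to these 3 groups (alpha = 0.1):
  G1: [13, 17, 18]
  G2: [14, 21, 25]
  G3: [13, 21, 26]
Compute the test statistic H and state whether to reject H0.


Step 1: Combine all N = 9 observations and assign midranks.
sorted (value, group, rank): (13,G1,1.5), (13,G3,1.5), (14,G2,3), (17,G1,4), (18,G1,5), (21,G2,6.5), (21,G3,6.5), (25,G2,8), (26,G3,9)
Step 2: Sum ranks within each group.
R_1 = 10.5 (n_1 = 3)
R_2 = 17.5 (n_2 = 3)
R_3 = 17 (n_3 = 3)
Step 3: H = 12/(N(N+1)) * sum(R_i^2/n_i) - 3(N+1)
     = 12/(9*10) * (10.5^2/3 + 17.5^2/3 + 17^2/3) - 3*10
     = 0.133333 * 235.167 - 30
     = 1.355556.
Step 4: Ties present; correction factor C = 1 - 12/(9^3 - 9) = 0.983333. Corrected H = 1.355556 / 0.983333 = 1.378531.
Step 5: Under H0, H ~ chi^2(2); p-value = 0.501945.
Step 6: alpha = 0.1. fail to reject H0.

H = 1.3785, df = 2, p = 0.501945, fail to reject H0.


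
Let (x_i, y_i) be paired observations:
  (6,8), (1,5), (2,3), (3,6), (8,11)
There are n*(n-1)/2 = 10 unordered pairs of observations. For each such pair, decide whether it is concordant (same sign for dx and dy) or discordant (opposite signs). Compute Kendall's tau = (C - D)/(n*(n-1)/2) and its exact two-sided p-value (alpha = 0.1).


Step 1: Enumerate the 10 unordered pairs (i,j) with i<j and classify each by sign(x_j-x_i) * sign(y_j-y_i).
  (1,2):dx=-5,dy=-3->C; (1,3):dx=-4,dy=-5->C; (1,4):dx=-3,dy=-2->C; (1,5):dx=+2,dy=+3->C
  (2,3):dx=+1,dy=-2->D; (2,4):dx=+2,dy=+1->C; (2,5):dx=+7,dy=+6->C; (3,4):dx=+1,dy=+3->C
  (3,5):dx=+6,dy=+8->C; (4,5):dx=+5,dy=+5->C
Step 2: C = 9, D = 1, total pairs = 10.
Step 3: tau = (C - D)/(n(n-1)/2) = (9 - 1)/10 = 0.800000.
Step 4: Exact two-sided p-value (enumerate n! = 120 permutations of y under H0): p = 0.083333.
Step 5: alpha = 0.1. reject H0.

tau_b = 0.8000 (C=9, D=1), p = 0.083333, reject H0.


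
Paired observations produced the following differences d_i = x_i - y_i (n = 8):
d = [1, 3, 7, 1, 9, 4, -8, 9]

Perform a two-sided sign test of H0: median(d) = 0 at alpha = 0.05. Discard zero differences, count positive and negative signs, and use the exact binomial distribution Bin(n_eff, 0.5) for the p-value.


Step 1: Discard zero differences. Original n = 8; n_eff = number of nonzero differences = 8.
Nonzero differences (with sign): +1, +3, +7, +1, +9, +4, -8, +9
Step 2: Count signs: positive = 7, negative = 1.
Step 3: Under H0: P(positive) = 0.5, so the number of positives S ~ Bin(8, 0.5).
Step 4: Two-sided exact p-value = sum of Bin(8,0.5) probabilities at or below the observed probability = 0.070312.
Step 5: alpha = 0.05. fail to reject H0.

n_eff = 8, pos = 7, neg = 1, p = 0.070312, fail to reject H0.


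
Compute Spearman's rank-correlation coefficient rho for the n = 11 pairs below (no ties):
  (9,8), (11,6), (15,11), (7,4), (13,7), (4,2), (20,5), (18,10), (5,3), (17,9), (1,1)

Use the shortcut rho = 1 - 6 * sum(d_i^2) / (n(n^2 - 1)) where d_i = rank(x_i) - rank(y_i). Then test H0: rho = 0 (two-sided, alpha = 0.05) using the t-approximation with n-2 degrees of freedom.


Step 1: Rank x and y separately (midranks; no ties here).
rank(x): 9->5, 11->6, 15->8, 7->4, 13->7, 4->2, 20->11, 18->10, 5->3, 17->9, 1->1
rank(y): 8->8, 6->6, 11->11, 4->4, 7->7, 2->2, 5->5, 10->10, 3->3, 9->9, 1->1
Step 2: d_i = R_x(i) - R_y(i); compute d_i^2.
  (5-8)^2=9, (6-6)^2=0, (8-11)^2=9, (4-4)^2=0, (7-7)^2=0, (2-2)^2=0, (11-5)^2=36, (10-10)^2=0, (3-3)^2=0, (9-9)^2=0, (1-1)^2=0
sum(d^2) = 54.
Step 3: rho = 1 - 6*54 / (11*(11^2 - 1)) = 1 - 324/1320 = 0.754545.
Step 4: Under H0, t = rho * sqrt((n-2)/(1-rho^2)) = 3.4494 ~ t(9).
Step 5: Two-sided p-value from the t-distribution with 9 df = 0.007282.
Step 6: alpha = 0.05. reject H0.

rho = 0.7545, p = 0.007282, reject H0 at alpha = 0.05.


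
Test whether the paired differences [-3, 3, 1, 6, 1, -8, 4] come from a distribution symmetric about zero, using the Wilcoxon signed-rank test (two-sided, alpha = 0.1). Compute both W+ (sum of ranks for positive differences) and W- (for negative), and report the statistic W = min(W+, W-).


Step 1: Drop any zero differences (none here) and take |d_i|.
|d| = [3, 3, 1, 6, 1, 8, 4]
Step 2: Midrank |d_i| (ties get averaged ranks).
ranks: |3|->3.5, |3|->3.5, |1|->1.5, |6|->6, |1|->1.5, |8|->7, |4|->5
Step 3: Attach original signs; sum ranks with positive sign and with negative sign.
W+ = 3.5 + 1.5 + 6 + 1.5 + 5 = 17.5
W- = 3.5 + 7 = 10.5
(Check: W+ + W- = 28 should equal n(n+1)/2 = 28.)
Step 4: Test statistic W = min(W+, W-) = 10.5.
Step 5: Ties in |d|, so use the tie-corrected normal approximation.
        E[W] = n(n+1)/4 = 7*8/4 = 14.
        Tie groups: |d|=1 (t=2), |d|=3 (t=2); sum(t^3 - t) = 12.
        Var[W] = n(n+1)(2n+1)/24 - sum(t^3-t)/48 = 840/24 - 12/48 = 34.75.
        z = (W - E[W]) / sqrt(Var[W]) = (10.5 - 14) / 5.8949 = -0.5937.
        Two-sided p = 2*Phi(z) = 0.552691.
Step 6: alpha = 0.1. fail to reject H0.

W+ = 17.5, W- = 10.5, W = min = 10.5, p = 0.552691, fail to reject H0.


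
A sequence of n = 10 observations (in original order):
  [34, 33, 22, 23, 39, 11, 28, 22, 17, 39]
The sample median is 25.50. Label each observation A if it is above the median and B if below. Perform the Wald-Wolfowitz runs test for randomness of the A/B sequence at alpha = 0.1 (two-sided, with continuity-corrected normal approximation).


Step 1: Compute median = 25.50; label A = above, B = below.
Labels in order: AABBABABBA  (n_A = 5, n_B = 5)
Step 2: Count runs R = 7.
Step 3: Under H0 (random ordering), E[R] = 2*n_A*n_B/(n_A+n_B) + 1 = 2*5*5/10 + 1 = 6.0000.
        Var[R] = 2*n_A*n_B*(2*n_A*n_B - n_A - n_B) / ((n_A+n_B)^2 * (n_A+n_B-1)) = 2000/900 = 2.2222.
        SD[R] = 1.4907.
Step 4: Continuity-corrected z = (R - 0.5 - E[R]) / SD[R] = (7 - 0.5 - 6.0000) / 1.4907 = 0.3354.
Step 5: Two-sided p-value via normal approximation = 2*(1 - Phi(|z|)) = 0.737316.
Step 6: alpha = 0.1. fail to reject H0.

R = 7, z = 0.3354, p = 0.737316, fail to reject H0.


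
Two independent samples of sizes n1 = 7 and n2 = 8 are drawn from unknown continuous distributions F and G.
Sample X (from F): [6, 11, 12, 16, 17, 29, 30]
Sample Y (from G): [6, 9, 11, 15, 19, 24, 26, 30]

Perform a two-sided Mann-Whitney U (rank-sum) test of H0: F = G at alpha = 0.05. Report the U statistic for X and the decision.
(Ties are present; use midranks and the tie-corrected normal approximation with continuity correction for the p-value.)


Step 1: Combine and sort all 15 observations; assign midranks.
sorted (value, group): (6,X), (6,Y), (9,Y), (11,X), (11,Y), (12,X), (15,Y), (16,X), (17,X), (19,Y), (24,Y), (26,Y), (29,X), (30,X), (30,Y)
ranks: 6->1.5, 6->1.5, 9->3, 11->4.5, 11->4.5, 12->6, 15->7, 16->8, 17->9, 19->10, 24->11, 26->12, 29->13, 30->14.5, 30->14.5
Step 2: Rank sum for X: R1 = 1.5 + 4.5 + 6 + 8 + 9 + 13 + 14.5 = 56.5.
Step 3: U_X = R1 - n1(n1+1)/2 = 56.5 - 7*8/2 = 56.5 - 28 = 28.5.
       U_Y = n1*n2 - U_X = 56 - 28.5 = 27.5.
Step 4: Ties are present, so use the tie-corrected normal approximation (with continuity correction) for the p-value.
Step 5: p-value = 1.000000; compare to alpha = 0.05. fail to reject H0.

U_X = 28.5, p = 1.000000, fail to reject H0 at alpha = 0.05.


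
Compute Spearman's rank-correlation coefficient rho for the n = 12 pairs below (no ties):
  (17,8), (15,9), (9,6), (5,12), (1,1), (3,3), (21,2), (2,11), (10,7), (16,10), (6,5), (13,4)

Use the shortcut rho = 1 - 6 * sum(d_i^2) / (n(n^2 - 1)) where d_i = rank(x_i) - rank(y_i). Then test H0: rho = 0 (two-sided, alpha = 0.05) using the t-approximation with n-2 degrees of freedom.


Step 1: Rank x and y separately (midranks; no ties here).
rank(x): 17->11, 15->9, 9->6, 5->4, 1->1, 3->3, 21->12, 2->2, 10->7, 16->10, 6->5, 13->8
rank(y): 8->8, 9->9, 6->6, 12->12, 1->1, 3->3, 2->2, 11->11, 7->7, 10->10, 5->5, 4->4
Step 2: d_i = R_x(i) - R_y(i); compute d_i^2.
  (11-8)^2=9, (9-9)^2=0, (6-6)^2=0, (4-12)^2=64, (1-1)^2=0, (3-3)^2=0, (12-2)^2=100, (2-11)^2=81, (7-7)^2=0, (10-10)^2=0, (5-5)^2=0, (8-4)^2=16
sum(d^2) = 270.
Step 3: rho = 1 - 6*270 / (12*(12^2 - 1)) = 1 - 1620/1716 = 0.055944.
Step 4: Under H0, t = rho * sqrt((n-2)/(1-rho^2)) = 0.1772 ~ t(10).
Step 5: Two-sided p-value from the t-distribution with 10 df = 0.862898.
Step 6: alpha = 0.05. fail to reject H0.

rho = 0.0559, p = 0.862898, fail to reject H0 at alpha = 0.05.


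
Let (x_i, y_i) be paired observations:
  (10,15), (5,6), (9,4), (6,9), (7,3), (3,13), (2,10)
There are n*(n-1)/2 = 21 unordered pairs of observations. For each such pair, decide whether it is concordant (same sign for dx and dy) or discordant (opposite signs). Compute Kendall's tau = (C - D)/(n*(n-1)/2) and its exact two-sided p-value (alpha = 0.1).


Step 1: Enumerate the 21 unordered pairs (i,j) with i<j and classify each by sign(x_j-x_i) * sign(y_j-y_i).
  (1,2):dx=-5,dy=-9->C; (1,3):dx=-1,dy=-11->C; (1,4):dx=-4,dy=-6->C; (1,5):dx=-3,dy=-12->C
  (1,6):dx=-7,dy=-2->C; (1,7):dx=-8,dy=-5->C; (2,3):dx=+4,dy=-2->D; (2,4):dx=+1,dy=+3->C
  (2,5):dx=+2,dy=-3->D; (2,6):dx=-2,dy=+7->D; (2,7):dx=-3,dy=+4->D; (3,4):dx=-3,dy=+5->D
  (3,5):dx=-2,dy=-1->C; (3,6):dx=-6,dy=+9->D; (3,7):dx=-7,dy=+6->D; (4,5):dx=+1,dy=-6->D
  (4,6):dx=-3,dy=+4->D; (4,7):dx=-4,dy=+1->D; (5,6):dx=-4,dy=+10->D; (5,7):dx=-5,dy=+7->D
  (6,7):dx=-1,dy=-3->C
Step 2: C = 9, D = 12, total pairs = 21.
Step 3: tau = (C - D)/(n(n-1)/2) = (9 - 12)/21 = -0.142857.
Step 4: Exact two-sided p-value (enumerate n! = 5040 permutations of y under H0): p = 0.772619.
Step 5: alpha = 0.1. fail to reject H0.

tau_b = -0.1429 (C=9, D=12), p = 0.772619, fail to reject H0.


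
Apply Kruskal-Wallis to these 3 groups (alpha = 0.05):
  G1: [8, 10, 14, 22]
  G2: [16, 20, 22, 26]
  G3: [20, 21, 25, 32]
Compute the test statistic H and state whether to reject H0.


Step 1: Combine all N = 12 observations and assign midranks.
sorted (value, group, rank): (8,G1,1), (10,G1,2), (14,G1,3), (16,G2,4), (20,G2,5.5), (20,G3,5.5), (21,G3,7), (22,G1,8.5), (22,G2,8.5), (25,G3,10), (26,G2,11), (32,G3,12)
Step 2: Sum ranks within each group.
R_1 = 14.5 (n_1 = 4)
R_2 = 29 (n_2 = 4)
R_3 = 34.5 (n_3 = 4)
Step 3: H = 12/(N(N+1)) * sum(R_i^2/n_i) - 3(N+1)
     = 12/(12*13) * (14.5^2/4 + 29^2/4 + 34.5^2/4) - 3*13
     = 0.076923 * 560.375 - 39
     = 4.105769.
Step 4: Ties present; correction factor C = 1 - 12/(12^3 - 12) = 0.993007. Corrected H = 4.105769 / 0.993007 = 4.134683.
Step 5: Under H0, H ~ chi^2(2); p-value = 0.126522.
Step 6: alpha = 0.05. fail to reject H0.

H = 4.1347, df = 2, p = 0.126522, fail to reject H0.


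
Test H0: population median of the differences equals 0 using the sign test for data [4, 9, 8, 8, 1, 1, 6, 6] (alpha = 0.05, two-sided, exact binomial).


Step 1: Discard zero differences. Original n = 8; n_eff = number of nonzero differences = 8.
Nonzero differences (with sign): +4, +9, +8, +8, +1, +1, +6, +6
Step 2: Count signs: positive = 8, negative = 0.
Step 3: Under H0: P(positive) = 0.5, so the number of positives S ~ Bin(8, 0.5).
Step 4: Two-sided exact p-value = sum of Bin(8,0.5) probabilities at or below the observed probability = 0.007812.
Step 5: alpha = 0.05. reject H0.

n_eff = 8, pos = 8, neg = 0, p = 0.007812, reject H0.
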